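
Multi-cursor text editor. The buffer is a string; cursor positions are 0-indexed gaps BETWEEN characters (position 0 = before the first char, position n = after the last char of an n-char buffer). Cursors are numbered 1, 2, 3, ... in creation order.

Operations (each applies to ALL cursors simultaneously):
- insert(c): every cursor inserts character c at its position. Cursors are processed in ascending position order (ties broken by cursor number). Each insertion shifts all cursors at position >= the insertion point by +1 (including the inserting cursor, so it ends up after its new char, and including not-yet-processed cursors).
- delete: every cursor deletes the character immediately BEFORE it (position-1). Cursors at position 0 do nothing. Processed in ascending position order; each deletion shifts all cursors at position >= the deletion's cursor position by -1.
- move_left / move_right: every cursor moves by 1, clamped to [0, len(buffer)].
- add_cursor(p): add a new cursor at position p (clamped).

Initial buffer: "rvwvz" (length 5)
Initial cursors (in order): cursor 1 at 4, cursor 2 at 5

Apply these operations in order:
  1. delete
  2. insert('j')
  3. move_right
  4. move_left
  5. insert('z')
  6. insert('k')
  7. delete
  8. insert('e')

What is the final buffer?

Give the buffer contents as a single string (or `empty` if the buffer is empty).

Answer: rvwjzzeej

Derivation:
After op 1 (delete): buffer="rvw" (len 3), cursors c1@3 c2@3, authorship ...
After op 2 (insert('j')): buffer="rvwjj" (len 5), cursors c1@5 c2@5, authorship ...12
After op 3 (move_right): buffer="rvwjj" (len 5), cursors c1@5 c2@5, authorship ...12
After op 4 (move_left): buffer="rvwjj" (len 5), cursors c1@4 c2@4, authorship ...12
After op 5 (insert('z')): buffer="rvwjzzj" (len 7), cursors c1@6 c2@6, authorship ...1122
After op 6 (insert('k')): buffer="rvwjzzkkj" (len 9), cursors c1@8 c2@8, authorship ...112122
After op 7 (delete): buffer="rvwjzzj" (len 7), cursors c1@6 c2@6, authorship ...1122
After op 8 (insert('e')): buffer="rvwjzzeej" (len 9), cursors c1@8 c2@8, authorship ...112122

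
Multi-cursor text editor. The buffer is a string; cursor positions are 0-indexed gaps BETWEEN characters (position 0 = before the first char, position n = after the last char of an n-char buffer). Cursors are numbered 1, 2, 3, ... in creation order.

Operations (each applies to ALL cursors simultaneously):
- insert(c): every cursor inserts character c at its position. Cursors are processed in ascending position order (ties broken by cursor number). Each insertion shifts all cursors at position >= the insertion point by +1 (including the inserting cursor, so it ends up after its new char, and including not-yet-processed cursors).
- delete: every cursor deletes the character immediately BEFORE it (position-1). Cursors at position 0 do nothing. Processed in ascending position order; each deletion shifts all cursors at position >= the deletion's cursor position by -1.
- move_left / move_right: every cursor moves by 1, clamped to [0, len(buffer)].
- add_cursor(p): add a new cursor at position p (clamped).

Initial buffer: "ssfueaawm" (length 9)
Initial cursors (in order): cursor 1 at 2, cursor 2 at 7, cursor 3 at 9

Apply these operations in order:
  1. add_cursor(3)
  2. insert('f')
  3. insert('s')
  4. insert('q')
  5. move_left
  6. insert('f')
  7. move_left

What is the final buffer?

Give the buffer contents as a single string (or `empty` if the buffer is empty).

After op 1 (add_cursor(3)): buffer="ssfueaawm" (len 9), cursors c1@2 c4@3 c2@7 c3@9, authorship .........
After op 2 (insert('f')): buffer="ssfffueaafwmf" (len 13), cursors c1@3 c4@5 c2@10 c3@13, authorship ..1.4....2..3
After op 3 (insert('s')): buffer="ssfsffsueaafswmfs" (len 17), cursors c1@4 c4@7 c2@13 c3@17, authorship ..11.44....22..33
After op 4 (insert('q')): buffer="ssfsqffsqueaafsqwmfsq" (len 21), cursors c1@5 c4@9 c2@16 c3@21, authorship ..111.444....222..333
After op 5 (move_left): buffer="ssfsqffsqueaafsqwmfsq" (len 21), cursors c1@4 c4@8 c2@15 c3@20, authorship ..111.444....222..333
After op 6 (insert('f')): buffer="ssfsfqffsfqueaafsfqwmfsfq" (len 25), cursors c1@5 c4@10 c2@18 c3@24, authorship ..1111.4444....2222..3333
After op 7 (move_left): buffer="ssfsfqffsfqueaafsfqwmfsfq" (len 25), cursors c1@4 c4@9 c2@17 c3@23, authorship ..1111.4444....2222..3333

Answer: ssfsfqffsfqueaafsfqwmfsfq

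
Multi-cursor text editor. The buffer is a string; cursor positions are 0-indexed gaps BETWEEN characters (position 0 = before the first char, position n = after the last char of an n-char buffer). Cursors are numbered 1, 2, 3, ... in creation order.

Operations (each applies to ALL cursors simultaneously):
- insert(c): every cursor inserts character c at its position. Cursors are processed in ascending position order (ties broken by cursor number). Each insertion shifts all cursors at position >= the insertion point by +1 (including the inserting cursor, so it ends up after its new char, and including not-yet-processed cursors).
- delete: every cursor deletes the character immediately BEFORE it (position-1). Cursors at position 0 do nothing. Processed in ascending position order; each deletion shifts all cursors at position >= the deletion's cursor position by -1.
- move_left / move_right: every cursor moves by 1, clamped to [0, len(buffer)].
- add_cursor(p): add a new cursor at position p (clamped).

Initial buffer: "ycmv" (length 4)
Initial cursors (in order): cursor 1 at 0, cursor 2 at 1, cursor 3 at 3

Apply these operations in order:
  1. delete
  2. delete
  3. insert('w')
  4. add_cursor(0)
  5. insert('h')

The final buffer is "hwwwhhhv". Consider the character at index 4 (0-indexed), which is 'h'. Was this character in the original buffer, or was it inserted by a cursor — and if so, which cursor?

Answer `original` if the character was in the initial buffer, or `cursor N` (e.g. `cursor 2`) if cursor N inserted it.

After op 1 (delete): buffer="cv" (len 2), cursors c1@0 c2@0 c3@1, authorship ..
After op 2 (delete): buffer="v" (len 1), cursors c1@0 c2@0 c3@0, authorship .
After op 3 (insert('w')): buffer="wwwv" (len 4), cursors c1@3 c2@3 c3@3, authorship 123.
After op 4 (add_cursor(0)): buffer="wwwv" (len 4), cursors c4@0 c1@3 c2@3 c3@3, authorship 123.
After op 5 (insert('h')): buffer="hwwwhhhv" (len 8), cursors c4@1 c1@7 c2@7 c3@7, authorship 4123123.
Authorship (.=original, N=cursor N): 4 1 2 3 1 2 3 .
Index 4: author = 1

Answer: cursor 1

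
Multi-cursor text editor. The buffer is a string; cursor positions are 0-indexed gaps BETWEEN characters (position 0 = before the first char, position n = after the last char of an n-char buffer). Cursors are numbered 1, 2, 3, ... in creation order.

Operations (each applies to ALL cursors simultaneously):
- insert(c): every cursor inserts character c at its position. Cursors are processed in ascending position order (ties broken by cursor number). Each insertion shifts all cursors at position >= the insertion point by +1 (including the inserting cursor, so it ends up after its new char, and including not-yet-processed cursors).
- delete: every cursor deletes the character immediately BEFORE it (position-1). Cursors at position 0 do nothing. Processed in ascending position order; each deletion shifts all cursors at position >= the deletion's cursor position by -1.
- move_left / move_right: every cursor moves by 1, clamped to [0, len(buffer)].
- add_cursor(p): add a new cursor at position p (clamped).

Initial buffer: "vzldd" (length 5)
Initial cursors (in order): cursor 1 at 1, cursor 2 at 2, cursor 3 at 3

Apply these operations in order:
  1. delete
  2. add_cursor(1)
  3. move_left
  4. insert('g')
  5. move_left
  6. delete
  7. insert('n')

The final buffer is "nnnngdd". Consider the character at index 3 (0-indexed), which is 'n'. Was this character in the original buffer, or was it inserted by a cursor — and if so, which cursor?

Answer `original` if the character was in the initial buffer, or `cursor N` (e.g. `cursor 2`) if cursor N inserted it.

After op 1 (delete): buffer="dd" (len 2), cursors c1@0 c2@0 c3@0, authorship ..
After op 2 (add_cursor(1)): buffer="dd" (len 2), cursors c1@0 c2@0 c3@0 c4@1, authorship ..
After op 3 (move_left): buffer="dd" (len 2), cursors c1@0 c2@0 c3@0 c4@0, authorship ..
After op 4 (insert('g')): buffer="ggggdd" (len 6), cursors c1@4 c2@4 c3@4 c4@4, authorship 1234..
After op 5 (move_left): buffer="ggggdd" (len 6), cursors c1@3 c2@3 c3@3 c4@3, authorship 1234..
After op 6 (delete): buffer="gdd" (len 3), cursors c1@0 c2@0 c3@0 c4@0, authorship 4..
After op 7 (insert('n')): buffer="nnnngdd" (len 7), cursors c1@4 c2@4 c3@4 c4@4, authorship 12344..
Authorship (.=original, N=cursor N): 1 2 3 4 4 . .
Index 3: author = 4

Answer: cursor 4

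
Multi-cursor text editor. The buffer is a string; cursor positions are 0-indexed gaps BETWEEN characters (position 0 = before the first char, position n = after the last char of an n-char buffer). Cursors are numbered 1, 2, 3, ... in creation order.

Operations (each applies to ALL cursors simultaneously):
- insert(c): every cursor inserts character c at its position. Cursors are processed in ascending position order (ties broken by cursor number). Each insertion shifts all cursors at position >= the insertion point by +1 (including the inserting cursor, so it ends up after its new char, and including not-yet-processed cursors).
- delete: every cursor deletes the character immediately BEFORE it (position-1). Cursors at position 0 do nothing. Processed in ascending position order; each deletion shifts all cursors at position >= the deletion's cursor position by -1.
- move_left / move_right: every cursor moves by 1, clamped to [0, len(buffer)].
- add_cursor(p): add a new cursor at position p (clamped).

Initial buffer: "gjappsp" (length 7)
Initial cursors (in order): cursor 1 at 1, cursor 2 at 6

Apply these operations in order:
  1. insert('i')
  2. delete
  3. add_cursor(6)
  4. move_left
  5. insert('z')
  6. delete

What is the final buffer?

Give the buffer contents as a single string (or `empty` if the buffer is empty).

After op 1 (insert('i')): buffer="gijappsip" (len 9), cursors c1@2 c2@8, authorship .1.....2.
After op 2 (delete): buffer="gjappsp" (len 7), cursors c1@1 c2@6, authorship .......
After op 3 (add_cursor(6)): buffer="gjappsp" (len 7), cursors c1@1 c2@6 c3@6, authorship .......
After op 4 (move_left): buffer="gjappsp" (len 7), cursors c1@0 c2@5 c3@5, authorship .......
After op 5 (insert('z')): buffer="zgjappzzsp" (len 10), cursors c1@1 c2@8 c3@8, authorship 1.....23..
After op 6 (delete): buffer="gjappsp" (len 7), cursors c1@0 c2@5 c3@5, authorship .......

Answer: gjappsp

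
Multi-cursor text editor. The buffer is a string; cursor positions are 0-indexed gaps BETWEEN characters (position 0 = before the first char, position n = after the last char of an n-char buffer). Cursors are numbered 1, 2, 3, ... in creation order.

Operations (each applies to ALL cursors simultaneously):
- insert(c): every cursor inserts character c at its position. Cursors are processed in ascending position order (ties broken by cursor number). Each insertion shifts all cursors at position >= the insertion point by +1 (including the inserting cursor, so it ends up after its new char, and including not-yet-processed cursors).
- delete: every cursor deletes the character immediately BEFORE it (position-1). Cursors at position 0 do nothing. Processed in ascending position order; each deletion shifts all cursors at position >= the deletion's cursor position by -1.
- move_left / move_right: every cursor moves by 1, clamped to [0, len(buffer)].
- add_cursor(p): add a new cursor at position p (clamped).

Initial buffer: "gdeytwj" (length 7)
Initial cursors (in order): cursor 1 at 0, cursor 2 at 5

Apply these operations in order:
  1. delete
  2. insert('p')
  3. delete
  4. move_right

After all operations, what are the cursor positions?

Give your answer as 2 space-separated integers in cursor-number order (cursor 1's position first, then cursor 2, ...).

After op 1 (delete): buffer="gdeywj" (len 6), cursors c1@0 c2@4, authorship ......
After op 2 (insert('p')): buffer="pgdeypwj" (len 8), cursors c1@1 c2@6, authorship 1....2..
After op 3 (delete): buffer="gdeywj" (len 6), cursors c1@0 c2@4, authorship ......
After op 4 (move_right): buffer="gdeywj" (len 6), cursors c1@1 c2@5, authorship ......

Answer: 1 5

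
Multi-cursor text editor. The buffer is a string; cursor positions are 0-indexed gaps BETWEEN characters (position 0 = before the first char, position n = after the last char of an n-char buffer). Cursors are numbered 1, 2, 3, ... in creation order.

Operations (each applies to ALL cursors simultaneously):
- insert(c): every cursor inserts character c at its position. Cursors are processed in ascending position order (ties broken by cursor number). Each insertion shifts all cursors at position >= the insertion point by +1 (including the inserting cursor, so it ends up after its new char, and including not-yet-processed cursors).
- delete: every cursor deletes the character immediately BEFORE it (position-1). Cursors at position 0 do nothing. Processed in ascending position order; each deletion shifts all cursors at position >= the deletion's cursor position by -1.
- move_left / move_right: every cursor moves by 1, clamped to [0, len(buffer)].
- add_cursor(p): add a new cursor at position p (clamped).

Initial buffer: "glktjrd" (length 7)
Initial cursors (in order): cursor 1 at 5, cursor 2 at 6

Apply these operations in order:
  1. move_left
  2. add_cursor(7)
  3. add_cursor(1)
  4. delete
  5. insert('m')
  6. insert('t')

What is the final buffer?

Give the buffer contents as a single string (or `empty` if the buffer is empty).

Answer: mtlkmmttrmt

Derivation:
After op 1 (move_left): buffer="glktjrd" (len 7), cursors c1@4 c2@5, authorship .......
After op 2 (add_cursor(7)): buffer="glktjrd" (len 7), cursors c1@4 c2@5 c3@7, authorship .......
After op 3 (add_cursor(1)): buffer="glktjrd" (len 7), cursors c4@1 c1@4 c2@5 c3@7, authorship .......
After op 4 (delete): buffer="lkr" (len 3), cursors c4@0 c1@2 c2@2 c3@3, authorship ...
After op 5 (insert('m')): buffer="mlkmmrm" (len 7), cursors c4@1 c1@5 c2@5 c3@7, authorship 4..12.3
After op 6 (insert('t')): buffer="mtlkmmttrmt" (len 11), cursors c4@2 c1@8 c2@8 c3@11, authorship 44..1212.33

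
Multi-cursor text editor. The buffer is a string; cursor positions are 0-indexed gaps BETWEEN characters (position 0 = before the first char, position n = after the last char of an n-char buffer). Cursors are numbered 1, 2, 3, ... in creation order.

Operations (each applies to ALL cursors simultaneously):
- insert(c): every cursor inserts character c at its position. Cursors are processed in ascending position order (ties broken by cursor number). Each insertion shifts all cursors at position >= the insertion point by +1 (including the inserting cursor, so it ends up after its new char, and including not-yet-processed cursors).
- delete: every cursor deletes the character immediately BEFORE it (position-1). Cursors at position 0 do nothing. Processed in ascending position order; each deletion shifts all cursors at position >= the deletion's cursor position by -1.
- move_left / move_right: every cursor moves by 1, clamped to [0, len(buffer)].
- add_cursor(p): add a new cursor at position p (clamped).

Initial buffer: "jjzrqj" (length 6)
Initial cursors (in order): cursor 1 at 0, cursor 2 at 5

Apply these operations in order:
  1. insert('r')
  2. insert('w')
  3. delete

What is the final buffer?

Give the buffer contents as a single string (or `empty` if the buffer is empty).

Answer: rjjzrqrj

Derivation:
After op 1 (insert('r')): buffer="rjjzrqrj" (len 8), cursors c1@1 c2@7, authorship 1.....2.
After op 2 (insert('w')): buffer="rwjjzrqrwj" (len 10), cursors c1@2 c2@9, authorship 11.....22.
After op 3 (delete): buffer="rjjzrqrj" (len 8), cursors c1@1 c2@7, authorship 1.....2.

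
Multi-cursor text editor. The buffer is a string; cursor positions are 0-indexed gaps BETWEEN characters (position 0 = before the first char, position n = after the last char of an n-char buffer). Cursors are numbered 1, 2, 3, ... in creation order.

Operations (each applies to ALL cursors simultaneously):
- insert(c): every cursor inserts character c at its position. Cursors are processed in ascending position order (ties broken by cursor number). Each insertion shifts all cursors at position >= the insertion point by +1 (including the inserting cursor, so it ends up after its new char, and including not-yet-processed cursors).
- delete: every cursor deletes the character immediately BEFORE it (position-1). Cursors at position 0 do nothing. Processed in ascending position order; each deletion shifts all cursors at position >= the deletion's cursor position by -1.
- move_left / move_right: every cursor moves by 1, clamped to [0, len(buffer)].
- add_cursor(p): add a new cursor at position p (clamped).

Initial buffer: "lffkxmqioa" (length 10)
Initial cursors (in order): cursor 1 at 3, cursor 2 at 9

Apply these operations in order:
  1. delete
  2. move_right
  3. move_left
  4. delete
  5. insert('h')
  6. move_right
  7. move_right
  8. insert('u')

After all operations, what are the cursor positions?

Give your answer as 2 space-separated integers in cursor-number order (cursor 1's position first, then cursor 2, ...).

Answer: 5 10

Derivation:
After op 1 (delete): buffer="lfkxmqia" (len 8), cursors c1@2 c2@7, authorship ........
After op 2 (move_right): buffer="lfkxmqia" (len 8), cursors c1@3 c2@8, authorship ........
After op 3 (move_left): buffer="lfkxmqia" (len 8), cursors c1@2 c2@7, authorship ........
After op 4 (delete): buffer="lkxmqa" (len 6), cursors c1@1 c2@5, authorship ......
After op 5 (insert('h')): buffer="lhkxmqha" (len 8), cursors c1@2 c2@7, authorship .1....2.
After op 6 (move_right): buffer="lhkxmqha" (len 8), cursors c1@3 c2@8, authorship .1....2.
After op 7 (move_right): buffer="lhkxmqha" (len 8), cursors c1@4 c2@8, authorship .1....2.
After op 8 (insert('u')): buffer="lhkxumqhau" (len 10), cursors c1@5 c2@10, authorship .1..1..2.2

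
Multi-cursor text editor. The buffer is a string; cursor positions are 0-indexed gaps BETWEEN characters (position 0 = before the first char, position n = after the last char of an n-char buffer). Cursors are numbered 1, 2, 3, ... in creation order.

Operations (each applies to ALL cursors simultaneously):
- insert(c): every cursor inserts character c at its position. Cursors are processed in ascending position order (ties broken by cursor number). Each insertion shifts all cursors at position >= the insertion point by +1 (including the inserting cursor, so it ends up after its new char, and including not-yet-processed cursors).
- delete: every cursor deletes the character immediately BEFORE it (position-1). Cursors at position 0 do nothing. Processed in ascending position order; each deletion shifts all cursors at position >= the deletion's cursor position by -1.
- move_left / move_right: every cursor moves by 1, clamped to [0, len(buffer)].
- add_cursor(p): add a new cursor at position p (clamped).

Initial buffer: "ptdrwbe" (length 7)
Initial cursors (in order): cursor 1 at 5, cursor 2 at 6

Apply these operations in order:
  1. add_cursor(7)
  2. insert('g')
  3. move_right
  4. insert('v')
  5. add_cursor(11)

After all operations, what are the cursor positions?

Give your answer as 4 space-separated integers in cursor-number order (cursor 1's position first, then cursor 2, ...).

Answer: 8 11 13 11

Derivation:
After op 1 (add_cursor(7)): buffer="ptdrwbe" (len 7), cursors c1@5 c2@6 c3@7, authorship .......
After op 2 (insert('g')): buffer="ptdrwgbgeg" (len 10), cursors c1@6 c2@8 c3@10, authorship .....1.2.3
After op 3 (move_right): buffer="ptdrwgbgeg" (len 10), cursors c1@7 c2@9 c3@10, authorship .....1.2.3
After op 4 (insert('v')): buffer="ptdrwgbvgevgv" (len 13), cursors c1@8 c2@11 c3@13, authorship .....1.12.233
After op 5 (add_cursor(11)): buffer="ptdrwgbvgevgv" (len 13), cursors c1@8 c2@11 c4@11 c3@13, authorship .....1.12.233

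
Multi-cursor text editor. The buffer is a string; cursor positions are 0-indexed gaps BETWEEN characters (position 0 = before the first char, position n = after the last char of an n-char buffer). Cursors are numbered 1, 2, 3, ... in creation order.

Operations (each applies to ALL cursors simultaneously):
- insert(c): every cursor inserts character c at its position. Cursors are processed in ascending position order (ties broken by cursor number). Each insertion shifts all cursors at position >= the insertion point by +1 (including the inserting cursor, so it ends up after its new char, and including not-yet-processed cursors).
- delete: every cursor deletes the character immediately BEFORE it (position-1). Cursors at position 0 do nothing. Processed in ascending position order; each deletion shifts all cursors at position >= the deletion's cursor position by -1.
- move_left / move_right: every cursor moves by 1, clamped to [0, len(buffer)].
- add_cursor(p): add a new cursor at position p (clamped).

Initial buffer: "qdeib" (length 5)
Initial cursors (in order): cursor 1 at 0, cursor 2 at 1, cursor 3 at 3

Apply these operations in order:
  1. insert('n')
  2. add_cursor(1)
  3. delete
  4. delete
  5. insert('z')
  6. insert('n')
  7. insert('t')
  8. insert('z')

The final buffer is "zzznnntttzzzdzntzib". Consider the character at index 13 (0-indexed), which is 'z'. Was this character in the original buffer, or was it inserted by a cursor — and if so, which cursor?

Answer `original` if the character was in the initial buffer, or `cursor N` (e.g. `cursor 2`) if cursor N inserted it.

Answer: cursor 3

Derivation:
After op 1 (insert('n')): buffer="nqndenib" (len 8), cursors c1@1 c2@3 c3@6, authorship 1.2..3..
After op 2 (add_cursor(1)): buffer="nqndenib" (len 8), cursors c1@1 c4@1 c2@3 c3@6, authorship 1.2..3..
After op 3 (delete): buffer="qdeib" (len 5), cursors c1@0 c4@0 c2@1 c3@3, authorship .....
After op 4 (delete): buffer="dib" (len 3), cursors c1@0 c2@0 c4@0 c3@1, authorship ...
After op 5 (insert('z')): buffer="zzzdzib" (len 7), cursors c1@3 c2@3 c4@3 c3@5, authorship 124.3..
After op 6 (insert('n')): buffer="zzznnndznib" (len 11), cursors c1@6 c2@6 c4@6 c3@9, authorship 124124.33..
After op 7 (insert('t')): buffer="zzznnntttdzntib" (len 15), cursors c1@9 c2@9 c4@9 c3@13, authorship 124124124.333..
After op 8 (insert('z')): buffer="zzznnntttzzzdzntzib" (len 19), cursors c1@12 c2@12 c4@12 c3@17, authorship 124124124124.3333..
Authorship (.=original, N=cursor N): 1 2 4 1 2 4 1 2 4 1 2 4 . 3 3 3 3 . .
Index 13: author = 3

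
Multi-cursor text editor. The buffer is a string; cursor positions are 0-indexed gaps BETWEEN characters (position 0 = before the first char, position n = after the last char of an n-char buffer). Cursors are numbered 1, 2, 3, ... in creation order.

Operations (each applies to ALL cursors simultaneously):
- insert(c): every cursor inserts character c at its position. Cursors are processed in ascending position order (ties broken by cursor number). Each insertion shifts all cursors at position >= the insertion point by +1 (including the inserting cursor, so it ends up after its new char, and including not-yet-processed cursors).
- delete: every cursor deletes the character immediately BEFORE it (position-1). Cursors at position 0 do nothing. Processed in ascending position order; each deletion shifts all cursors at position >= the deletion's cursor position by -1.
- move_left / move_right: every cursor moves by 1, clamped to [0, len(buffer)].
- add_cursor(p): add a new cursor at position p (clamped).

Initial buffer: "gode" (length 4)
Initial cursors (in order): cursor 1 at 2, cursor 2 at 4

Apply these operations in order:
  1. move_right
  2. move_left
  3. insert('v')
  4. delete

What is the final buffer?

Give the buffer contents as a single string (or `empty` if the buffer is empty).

After op 1 (move_right): buffer="gode" (len 4), cursors c1@3 c2@4, authorship ....
After op 2 (move_left): buffer="gode" (len 4), cursors c1@2 c2@3, authorship ....
After op 3 (insert('v')): buffer="govdve" (len 6), cursors c1@3 c2@5, authorship ..1.2.
After op 4 (delete): buffer="gode" (len 4), cursors c1@2 c2@3, authorship ....

Answer: gode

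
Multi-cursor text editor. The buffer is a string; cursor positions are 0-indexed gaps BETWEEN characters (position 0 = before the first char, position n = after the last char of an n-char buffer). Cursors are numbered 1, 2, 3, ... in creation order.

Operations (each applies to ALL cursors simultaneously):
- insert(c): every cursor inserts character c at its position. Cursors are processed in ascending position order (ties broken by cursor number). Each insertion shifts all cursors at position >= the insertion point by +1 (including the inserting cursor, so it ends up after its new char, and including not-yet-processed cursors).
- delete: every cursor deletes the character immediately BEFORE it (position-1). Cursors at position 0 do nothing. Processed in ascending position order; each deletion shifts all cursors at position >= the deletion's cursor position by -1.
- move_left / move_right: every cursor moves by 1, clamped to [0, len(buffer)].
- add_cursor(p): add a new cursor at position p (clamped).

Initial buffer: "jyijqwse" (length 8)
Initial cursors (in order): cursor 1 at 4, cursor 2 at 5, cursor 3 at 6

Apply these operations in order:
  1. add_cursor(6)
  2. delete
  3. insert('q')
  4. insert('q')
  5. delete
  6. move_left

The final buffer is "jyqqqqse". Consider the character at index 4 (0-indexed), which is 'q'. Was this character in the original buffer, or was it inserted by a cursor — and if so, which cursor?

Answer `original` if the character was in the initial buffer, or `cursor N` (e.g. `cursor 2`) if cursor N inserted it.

Answer: cursor 3

Derivation:
After op 1 (add_cursor(6)): buffer="jyijqwse" (len 8), cursors c1@4 c2@5 c3@6 c4@6, authorship ........
After op 2 (delete): buffer="jyse" (len 4), cursors c1@2 c2@2 c3@2 c4@2, authorship ....
After op 3 (insert('q')): buffer="jyqqqqse" (len 8), cursors c1@6 c2@6 c3@6 c4@6, authorship ..1234..
After op 4 (insert('q')): buffer="jyqqqqqqqqse" (len 12), cursors c1@10 c2@10 c3@10 c4@10, authorship ..12341234..
After op 5 (delete): buffer="jyqqqqse" (len 8), cursors c1@6 c2@6 c3@6 c4@6, authorship ..1234..
After op 6 (move_left): buffer="jyqqqqse" (len 8), cursors c1@5 c2@5 c3@5 c4@5, authorship ..1234..
Authorship (.=original, N=cursor N): . . 1 2 3 4 . .
Index 4: author = 3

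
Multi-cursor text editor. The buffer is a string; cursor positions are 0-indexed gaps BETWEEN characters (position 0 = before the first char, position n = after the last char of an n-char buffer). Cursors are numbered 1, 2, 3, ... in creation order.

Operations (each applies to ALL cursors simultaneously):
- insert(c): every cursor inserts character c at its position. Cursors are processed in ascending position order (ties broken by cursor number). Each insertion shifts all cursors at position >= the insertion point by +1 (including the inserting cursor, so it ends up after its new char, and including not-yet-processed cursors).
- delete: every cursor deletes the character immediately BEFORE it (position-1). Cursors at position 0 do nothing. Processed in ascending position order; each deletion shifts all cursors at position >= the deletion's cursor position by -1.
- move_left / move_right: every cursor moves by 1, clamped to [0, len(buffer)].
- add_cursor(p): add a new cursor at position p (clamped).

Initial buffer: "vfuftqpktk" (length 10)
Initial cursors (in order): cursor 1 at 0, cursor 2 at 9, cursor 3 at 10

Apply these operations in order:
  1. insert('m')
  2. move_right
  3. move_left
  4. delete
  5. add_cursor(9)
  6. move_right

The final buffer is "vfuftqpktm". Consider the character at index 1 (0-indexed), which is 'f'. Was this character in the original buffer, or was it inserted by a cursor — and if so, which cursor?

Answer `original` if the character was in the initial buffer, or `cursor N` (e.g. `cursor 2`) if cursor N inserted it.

After op 1 (insert('m')): buffer="mvfuftqpktmkm" (len 13), cursors c1@1 c2@11 c3@13, authorship 1.........2.3
After op 2 (move_right): buffer="mvfuftqpktmkm" (len 13), cursors c1@2 c2@12 c3@13, authorship 1.........2.3
After op 3 (move_left): buffer="mvfuftqpktmkm" (len 13), cursors c1@1 c2@11 c3@12, authorship 1.........2.3
After op 4 (delete): buffer="vfuftqpktm" (len 10), cursors c1@0 c2@9 c3@9, authorship .........3
After op 5 (add_cursor(9)): buffer="vfuftqpktm" (len 10), cursors c1@0 c2@9 c3@9 c4@9, authorship .........3
After op 6 (move_right): buffer="vfuftqpktm" (len 10), cursors c1@1 c2@10 c3@10 c4@10, authorship .........3
Authorship (.=original, N=cursor N): . . . . . . . . . 3
Index 1: author = original

Answer: original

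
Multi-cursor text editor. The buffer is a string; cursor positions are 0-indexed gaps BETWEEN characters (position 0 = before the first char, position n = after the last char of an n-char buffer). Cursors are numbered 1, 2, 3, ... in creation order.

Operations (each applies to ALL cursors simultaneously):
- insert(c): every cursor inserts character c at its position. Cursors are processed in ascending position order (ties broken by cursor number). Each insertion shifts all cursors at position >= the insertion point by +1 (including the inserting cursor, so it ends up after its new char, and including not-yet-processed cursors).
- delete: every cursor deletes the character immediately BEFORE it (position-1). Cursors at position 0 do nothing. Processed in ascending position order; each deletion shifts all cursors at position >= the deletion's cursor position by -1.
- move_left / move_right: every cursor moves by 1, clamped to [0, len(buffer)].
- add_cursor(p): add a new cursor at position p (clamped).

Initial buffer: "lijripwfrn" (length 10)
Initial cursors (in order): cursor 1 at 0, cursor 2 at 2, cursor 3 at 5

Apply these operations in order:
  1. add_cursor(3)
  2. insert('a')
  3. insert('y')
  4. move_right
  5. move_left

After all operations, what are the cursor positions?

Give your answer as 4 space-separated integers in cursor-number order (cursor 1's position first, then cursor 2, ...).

After op 1 (add_cursor(3)): buffer="lijripwfrn" (len 10), cursors c1@0 c2@2 c4@3 c3@5, authorship ..........
After op 2 (insert('a')): buffer="aliajariapwfrn" (len 14), cursors c1@1 c2@4 c4@6 c3@9, authorship 1..2.4..3.....
After op 3 (insert('y')): buffer="ayliayjayriaypwfrn" (len 18), cursors c1@2 c2@6 c4@9 c3@13, authorship 11..22.44..33.....
After op 4 (move_right): buffer="ayliayjayriaypwfrn" (len 18), cursors c1@3 c2@7 c4@10 c3@14, authorship 11..22.44..33.....
After op 5 (move_left): buffer="ayliayjayriaypwfrn" (len 18), cursors c1@2 c2@6 c4@9 c3@13, authorship 11..22.44..33.....

Answer: 2 6 13 9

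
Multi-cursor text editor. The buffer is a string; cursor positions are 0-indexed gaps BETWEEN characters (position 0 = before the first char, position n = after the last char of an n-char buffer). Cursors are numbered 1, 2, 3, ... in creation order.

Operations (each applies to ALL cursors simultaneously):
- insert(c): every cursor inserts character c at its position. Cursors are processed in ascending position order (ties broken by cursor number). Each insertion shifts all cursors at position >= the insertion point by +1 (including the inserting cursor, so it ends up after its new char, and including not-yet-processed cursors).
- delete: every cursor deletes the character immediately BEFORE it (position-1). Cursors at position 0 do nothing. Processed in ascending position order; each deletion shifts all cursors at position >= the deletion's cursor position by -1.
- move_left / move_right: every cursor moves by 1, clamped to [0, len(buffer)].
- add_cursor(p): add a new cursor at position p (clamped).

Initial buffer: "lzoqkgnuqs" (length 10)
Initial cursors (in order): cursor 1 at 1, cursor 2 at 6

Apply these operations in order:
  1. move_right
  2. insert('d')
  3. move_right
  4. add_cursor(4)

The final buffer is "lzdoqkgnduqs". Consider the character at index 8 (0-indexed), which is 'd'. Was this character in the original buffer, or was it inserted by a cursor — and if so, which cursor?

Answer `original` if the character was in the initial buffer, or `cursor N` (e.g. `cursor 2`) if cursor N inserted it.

After op 1 (move_right): buffer="lzoqkgnuqs" (len 10), cursors c1@2 c2@7, authorship ..........
After op 2 (insert('d')): buffer="lzdoqkgnduqs" (len 12), cursors c1@3 c2@9, authorship ..1.....2...
After op 3 (move_right): buffer="lzdoqkgnduqs" (len 12), cursors c1@4 c2@10, authorship ..1.....2...
After op 4 (add_cursor(4)): buffer="lzdoqkgnduqs" (len 12), cursors c1@4 c3@4 c2@10, authorship ..1.....2...
Authorship (.=original, N=cursor N): . . 1 . . . . . 2 . . .
Index 8: author = 2

Answer: cursor 2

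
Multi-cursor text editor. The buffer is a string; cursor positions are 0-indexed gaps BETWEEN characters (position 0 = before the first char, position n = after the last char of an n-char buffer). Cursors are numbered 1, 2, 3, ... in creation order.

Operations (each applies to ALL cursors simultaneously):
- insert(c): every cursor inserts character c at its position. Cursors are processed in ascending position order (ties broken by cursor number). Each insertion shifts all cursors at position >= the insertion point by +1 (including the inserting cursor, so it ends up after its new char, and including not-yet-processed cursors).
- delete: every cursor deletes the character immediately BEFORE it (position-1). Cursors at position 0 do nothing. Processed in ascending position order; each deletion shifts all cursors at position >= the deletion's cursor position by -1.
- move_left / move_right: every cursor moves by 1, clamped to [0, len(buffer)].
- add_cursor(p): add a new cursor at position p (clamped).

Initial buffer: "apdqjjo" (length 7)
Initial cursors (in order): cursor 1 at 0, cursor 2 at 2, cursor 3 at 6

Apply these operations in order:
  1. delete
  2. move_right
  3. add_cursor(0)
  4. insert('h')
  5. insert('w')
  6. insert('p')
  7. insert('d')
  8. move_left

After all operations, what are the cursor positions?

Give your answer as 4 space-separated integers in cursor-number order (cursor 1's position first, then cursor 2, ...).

Answer: 8 13 20 3

Derivation:
After op 1 (delete): buffer="adqjo" (len 5), cursors c1@0 c2@1 c3@4, authorship .....
After op 2 (move_right): buffer="adqjo" (len 5), cursors c1@1 c2@2 c3@5, authorship .....
After op 3 (add_cursor(0)): buffer="adqjo" (len 5), cursors c4@0 c1@1 c2@2 c3@5, authorship .....
After op 4 (insert('h')): buffer="hahdhqjoh" (len 9), cursors c4@1 c1@3 c2@5 c3@9, authorship 4.1.2...3
After op 5 (insert('w')): buffer="hwahwdhwqjohw" (len 13), cursors c4@2 c1@5 c2@8 c3@13, authorship 44.11.22...33
After op 6 (insert('p')): buffer="hwpahwpdhwpqjohwp" (len 17), cursors c4@3 c1@7 c2@11 c3@17, authorship 444.111.222...333
After op 7 (insert('d')): buffer="hwpdahwpddhwpdqjohwpd" (len 21), cursors c4@4 c1@9 c2@14 c3@21, authorship 4444.1111.2222...3333
After op 8 (move_left): buffer="hwpdahwpddhwpdqjohwpd" (len 21), cursors c4@3 c1@8 c2@13 c3@20, authorship 4444.1111.2222...3333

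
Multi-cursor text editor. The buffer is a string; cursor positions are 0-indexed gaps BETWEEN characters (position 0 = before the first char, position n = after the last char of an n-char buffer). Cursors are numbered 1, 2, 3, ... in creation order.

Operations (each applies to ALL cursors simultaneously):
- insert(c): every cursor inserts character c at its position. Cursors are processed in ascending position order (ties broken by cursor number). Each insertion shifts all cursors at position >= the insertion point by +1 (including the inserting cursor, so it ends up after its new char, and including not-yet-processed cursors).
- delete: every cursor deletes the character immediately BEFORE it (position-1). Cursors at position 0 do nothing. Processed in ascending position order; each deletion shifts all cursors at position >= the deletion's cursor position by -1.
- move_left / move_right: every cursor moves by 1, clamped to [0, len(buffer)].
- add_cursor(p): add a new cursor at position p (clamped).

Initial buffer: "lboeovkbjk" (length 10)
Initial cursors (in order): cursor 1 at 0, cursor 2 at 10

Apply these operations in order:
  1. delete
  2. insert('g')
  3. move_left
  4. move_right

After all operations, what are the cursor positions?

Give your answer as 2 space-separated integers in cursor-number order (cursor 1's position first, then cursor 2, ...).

After op 1 (delete): buffer="lboeovkbj" (len 9), cursors c1@0 c2@9, authorship .........
After op 2 (insert('g')): buffer="glboeovkbjg" (len 11), cursors c1@1 c2@11, authorship 1.........2
After op 3 (move_left): buffer="glboeovkbjg" (len 11), cursors c1@0 c2@10, authorship 1.........2
After op 4 (move_right): buffer="glboeovkbjg" (len 11), cursors c1@1 c2@11, authorship 1.........2

Answer: 1 11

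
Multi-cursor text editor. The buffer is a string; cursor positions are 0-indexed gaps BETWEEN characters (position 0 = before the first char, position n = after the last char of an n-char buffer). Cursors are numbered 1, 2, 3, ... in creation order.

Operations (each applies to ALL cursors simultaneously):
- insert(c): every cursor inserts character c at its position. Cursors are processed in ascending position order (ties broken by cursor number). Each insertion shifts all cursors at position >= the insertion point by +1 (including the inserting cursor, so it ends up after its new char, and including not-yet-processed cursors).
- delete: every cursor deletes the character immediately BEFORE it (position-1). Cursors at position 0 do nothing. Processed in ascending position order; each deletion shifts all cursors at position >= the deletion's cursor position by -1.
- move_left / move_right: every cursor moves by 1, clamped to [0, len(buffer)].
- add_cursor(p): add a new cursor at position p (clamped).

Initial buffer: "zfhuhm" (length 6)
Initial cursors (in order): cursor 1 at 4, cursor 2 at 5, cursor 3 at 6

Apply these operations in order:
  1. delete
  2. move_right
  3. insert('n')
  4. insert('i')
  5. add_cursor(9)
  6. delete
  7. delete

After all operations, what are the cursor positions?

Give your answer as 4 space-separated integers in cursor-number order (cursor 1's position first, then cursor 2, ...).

After op 1 (delete): buffer="zfh" (len 3), cursors c1@3 c2@3 c3@3, authorship ...
After op 2 (move_right): buffer="zfh" (len 3), cursors c1@3 c2@3 c3@3, authorship ...
After op 3 (insert('n')): buffer="zfhnnn" (len 6), cursors c1@6 c2@6 c3@6, authorship ...123
After op 4 (insert('i')): buffer="zfhnnniii" (len 9), cursors c1@9 c2@9 c3@9, authorship ...123123
After op 5 (add_cursor(9)): buffer="zfhnnniii" (len 9), cursors c1@9 c2@9 c3@9 c4@9, authorship ...123123
After op 6 (delete): buffer="zfhnn" (len 5), cursors c1@5 c2@5 c3@5 c4@5, authorship ...12
After op 7 (delete): buffer="z" (len 1), cursors c1@1 c2@1 c3@1 c4@1, authorship .

Answer: 1 1 1 1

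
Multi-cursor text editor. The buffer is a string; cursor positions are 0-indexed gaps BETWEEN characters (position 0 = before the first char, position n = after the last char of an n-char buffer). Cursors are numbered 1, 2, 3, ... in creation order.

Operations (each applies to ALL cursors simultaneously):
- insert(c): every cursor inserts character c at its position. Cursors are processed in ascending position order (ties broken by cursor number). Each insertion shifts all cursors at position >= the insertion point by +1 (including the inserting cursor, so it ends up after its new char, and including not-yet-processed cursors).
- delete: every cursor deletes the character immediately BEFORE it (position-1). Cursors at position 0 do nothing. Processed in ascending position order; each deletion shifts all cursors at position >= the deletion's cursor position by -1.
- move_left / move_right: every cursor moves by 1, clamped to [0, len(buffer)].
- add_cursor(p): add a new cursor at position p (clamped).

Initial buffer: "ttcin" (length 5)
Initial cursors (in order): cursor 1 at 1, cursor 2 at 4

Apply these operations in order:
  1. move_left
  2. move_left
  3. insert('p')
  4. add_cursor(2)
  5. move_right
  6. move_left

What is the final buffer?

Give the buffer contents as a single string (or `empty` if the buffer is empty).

After op 1 (move_left): buffer="ttcin" (len 5), cursors c1@0 c2@3, authorship .....
After op 2 (move_left): buffer="ttcin" (len 5), cursors c1@0 c2@2, authorship .....
After op 3 (insert('p')): buffer="pttpcin" (len 7), cursors c1@1 c2@4, authorship 1..2...
After op 4 (add_cursor(2)): buffer="pttpcin" (len 7), cursors c1@1 c3@2 c2@4, authorship 1..2...
After op 5 (move_right): buffer="pttpcin" (len 7), cursors c1@2 c3@3 c2@5, authorship 1..2...
After op 6 (move_left): buffer="pttpcin" (len 7), cursors c1@1 c3@2 c2@4, authorship 1..2...

Answer: pttpcin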